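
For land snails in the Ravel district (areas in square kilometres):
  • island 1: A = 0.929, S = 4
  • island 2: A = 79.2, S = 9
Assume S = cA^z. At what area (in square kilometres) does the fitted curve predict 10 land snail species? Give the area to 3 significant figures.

141 square kilometres

z = ln(9/4) / ln(79.2/0.929) = 0.8109 / 4.4456 = 0.1824
c = 4 / 0.929^0.1824 = 4 / 0.9867 = 4.054
A = (10/4.054)^(1/0.1824) ⇒ ln A = ln(2.467)/0.1824 = 4.9496
A = e^4.9496 ≈ 141.1 square kilometres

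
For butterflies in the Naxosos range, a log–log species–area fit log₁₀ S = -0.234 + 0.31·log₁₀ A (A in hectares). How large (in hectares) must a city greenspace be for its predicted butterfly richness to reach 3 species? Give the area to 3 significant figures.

197 hectares

3 = 0.5834 × A^0.31  ⇒  A^0.31 = 3/0.5834 = 5.142
ln A = ln(5.142) / 0.31 = 1.6374 / 0.31 = 5.2820
A = e^5.2820 ≈ 196.8 hectares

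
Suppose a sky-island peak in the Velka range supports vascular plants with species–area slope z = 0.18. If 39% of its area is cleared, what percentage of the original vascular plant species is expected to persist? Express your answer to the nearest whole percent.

91%

S_new/S_old = (A_new/A_old)^z = 0.61^0.18
= exp(0.18 × ln 0.61) = exp(0.18 × -0.4943) = exp(-0.0890) ≈ 0.9149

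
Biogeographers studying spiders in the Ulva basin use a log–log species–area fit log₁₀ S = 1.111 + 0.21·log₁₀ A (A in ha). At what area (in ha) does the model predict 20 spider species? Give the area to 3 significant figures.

20 = 12.91 × A^0.21  ⇒  A^0.21 = 20/12.91 = 1.549
ln A = ln(1.549) / 0.21 = 0.4376 / 0.21 = 2.0836
A = e^2.0836 ≈ 8.033 ha

8.03 ha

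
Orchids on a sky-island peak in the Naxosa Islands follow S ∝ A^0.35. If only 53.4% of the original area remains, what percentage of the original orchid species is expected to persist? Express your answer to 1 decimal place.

80.3%

S_new/S_old = (A_new/A_old)^z = 0.534^0.35
= exp(0.35 × ln 0.534) = exp(0.35 × -0.6274) = exp(-0.2196) ≈ 0.8029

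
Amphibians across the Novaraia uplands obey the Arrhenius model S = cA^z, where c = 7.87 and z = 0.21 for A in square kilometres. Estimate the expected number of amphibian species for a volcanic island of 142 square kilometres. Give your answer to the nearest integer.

22 species

S = 7.87 × 142^0.21
ln S = ln 7.87 + 0.21 × ln 142 = 2.0631 + 0.21 × 4.9558 = 3.1038
S = e^3.1038 ≈ 22.28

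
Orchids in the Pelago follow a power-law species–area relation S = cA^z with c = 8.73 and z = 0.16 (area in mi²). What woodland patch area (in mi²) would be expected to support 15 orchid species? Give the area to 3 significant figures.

29.5 mi²

15 = 8.73 × A^0.16  ⇒  A^0.16 = 15/8.73 = 1.718
ln A = ln(1.718) / 0.16 = 0.5413 / 0.16 = 3.3830
A = e^3.3830 ≈ 29.46 mi²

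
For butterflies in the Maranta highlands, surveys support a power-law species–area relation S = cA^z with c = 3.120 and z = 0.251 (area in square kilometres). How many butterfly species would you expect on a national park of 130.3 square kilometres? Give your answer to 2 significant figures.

11

S = 3.12 × 130.3^0.251 = 3.12 × 3.395 ≈ 10.59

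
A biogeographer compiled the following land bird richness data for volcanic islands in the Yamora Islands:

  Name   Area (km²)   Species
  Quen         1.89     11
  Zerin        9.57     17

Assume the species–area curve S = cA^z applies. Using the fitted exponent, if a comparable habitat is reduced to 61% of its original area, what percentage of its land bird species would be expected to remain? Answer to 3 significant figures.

z = ln(17/11) / ln(9.57/1.89) = 0.4353 / 1.6221 = 0.2684
S_new/S_old = (A_new/A_old)^z = 0.61^0.2684 = exp(0.2684 × -0.4943) = 0.8758

87.6%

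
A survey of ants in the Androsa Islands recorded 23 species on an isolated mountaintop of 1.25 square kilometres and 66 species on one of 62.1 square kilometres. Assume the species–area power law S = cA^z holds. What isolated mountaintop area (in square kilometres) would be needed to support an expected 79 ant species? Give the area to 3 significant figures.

z = ln(66/23) / ln(62.1/1.25) = 1.0542 / 3.9056 = 0.2699
c = 23 / 1.25^0.2699 = 23 / 1.062 = 21.66
A = (79/21.66)^(1/0.2699) ⇒ ln A = ln(3.648)/0.2699 = 4.7949
A = e^4.7949 ≈ 120.9 square kilometres

121 square kilometres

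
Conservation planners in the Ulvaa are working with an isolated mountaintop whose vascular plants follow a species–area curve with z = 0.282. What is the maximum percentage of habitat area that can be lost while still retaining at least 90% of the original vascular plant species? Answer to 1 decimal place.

31.2%

Need (A_new/A_old)^0.282 = 0.9, so A_new/A_old = 0.9^(1/0.282) = 0.9^3.546
ln(A_new/A_old) = ln 0.9 / 0.282 = -0.1054 / 0.282 = -0.3736
A_new/A_old = e^-0.3736 ≈ 0.6882
Fraction that can be lost = 1 − 0.6882 = 0.3118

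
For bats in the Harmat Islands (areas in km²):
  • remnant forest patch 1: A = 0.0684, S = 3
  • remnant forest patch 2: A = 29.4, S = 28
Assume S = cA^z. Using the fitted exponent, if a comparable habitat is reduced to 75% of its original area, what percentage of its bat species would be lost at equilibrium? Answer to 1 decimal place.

10.1%

z = ln(28/3) / ln(29.4/0.0684) = 2.2336 / 6.0634 = 0.3684
S_new/S_old = (A_new/A_old)^z = 0.75^0.3684 = exp(0.3684 × -0.2877) = 0.8994
Fraction lost = 1 − 0.8994 = 0.1006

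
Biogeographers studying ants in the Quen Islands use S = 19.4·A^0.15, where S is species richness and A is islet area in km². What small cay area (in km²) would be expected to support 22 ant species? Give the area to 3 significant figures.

2.31 km²

22 = 19.4 × A^0.15  ⇒  A^0.15 = 22/19.4 = 1.134
ln A = ln(1.134) / 0.15 = 0.1258 / 0.15 = 0.8385
A = e^0.8385 ≈ 2.313 km²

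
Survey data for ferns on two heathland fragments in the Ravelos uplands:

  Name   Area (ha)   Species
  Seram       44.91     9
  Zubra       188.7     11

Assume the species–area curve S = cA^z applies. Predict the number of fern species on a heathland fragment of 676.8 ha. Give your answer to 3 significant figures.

13.2

z = ln(11/9) / ln(188.7/44.91) = 0.2007 / 1.4355 = 0.1398
c = 9 / 44.91^0.1398 = 9 / 1.702 = 5.288
S₃ = 5.288 × 676.8^0.1398 = 5.288 × 2.487 ≈ 13.15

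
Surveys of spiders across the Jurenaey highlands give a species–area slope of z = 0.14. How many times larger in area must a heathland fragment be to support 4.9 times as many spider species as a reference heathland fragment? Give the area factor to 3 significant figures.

(A₂/A₁)^0.14 = 4.9, so A₂/A₁ = 4.9^(1/0.14) = 4.9^7.143
ln(A₂/A₁) = ln 4.9 / 0.14 = 1.5892 / 0.14 = 11.3517
A₂/A₁ = e^11.3517 ≈ 85108

85100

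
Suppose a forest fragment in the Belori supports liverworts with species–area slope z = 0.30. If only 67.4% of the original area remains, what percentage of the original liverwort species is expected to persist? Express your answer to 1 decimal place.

88.8%

S_new/S_old = (A_new/A_old)^z = 0.674^0.3
= exp(0.3 × ln 0.674) = exp(0.3 × -0.3945) = exp(-0.1184) ≈ 0.8884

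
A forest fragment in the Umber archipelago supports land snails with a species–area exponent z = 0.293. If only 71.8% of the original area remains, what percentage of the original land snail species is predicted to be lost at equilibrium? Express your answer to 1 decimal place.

9.3%

S_new/S_old = (A_new/A_old)^z = 0.718^0.293
= exp(0.293 × ln 0.718) = exp(0.293 × -0.3313) = exp(-0.0971) ≈ 0.9075
Fraction lost = 1 − 0.9075 = 0.0925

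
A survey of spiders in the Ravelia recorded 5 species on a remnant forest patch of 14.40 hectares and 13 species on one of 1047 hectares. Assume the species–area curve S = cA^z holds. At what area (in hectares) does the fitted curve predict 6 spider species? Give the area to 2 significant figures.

z = ln(13/5) / ln(1047/14.4) = 0.9555 / 4.2865 = 0.2229
c = 5 / 14.4^0.2229 = 5 / 1.812 = 2.759
A = (6/2.759)^(1/0.2229) ⇒ ln A = ln(2.175)/0.2229 = 3.4851
A = e^3.4851 ≈ 32.63 hectares

33 hectares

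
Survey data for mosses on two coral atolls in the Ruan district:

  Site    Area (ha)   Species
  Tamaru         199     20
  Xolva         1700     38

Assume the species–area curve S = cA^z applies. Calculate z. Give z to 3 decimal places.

Taking logs: ln S = ln c + z ln A, so z = (ln S₂ − ln S₁)/(ln A₂ − ln A₁).
z = ln(38/20) / ln(1700/199) = ln(1.9) / ln(8.543) = 0.6419 / 2.1451 = 0.2992

0.299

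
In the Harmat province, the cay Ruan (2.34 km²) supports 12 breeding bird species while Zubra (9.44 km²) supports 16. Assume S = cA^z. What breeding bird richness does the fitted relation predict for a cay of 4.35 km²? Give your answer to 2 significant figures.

z = ln(16/12) / ln(9.44/2.34) = 0.2877 / 1.3948 = 0.2063
c = 12 / 2.34^0.2063 = 12 / 1.192 = 10.07
S₃ = 10.07 × 4.35^0.2063 = 10.07 × 1.354 ≈ 13.64

14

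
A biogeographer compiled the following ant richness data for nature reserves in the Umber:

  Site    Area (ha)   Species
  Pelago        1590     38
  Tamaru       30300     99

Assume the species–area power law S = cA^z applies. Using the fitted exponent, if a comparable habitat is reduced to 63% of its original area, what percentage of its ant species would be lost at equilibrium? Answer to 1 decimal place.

13.9%

z = ln(99/38) / ln(30300/1590) = 0.9575 / 2.9474 = 0.3249
S_new/S_old = (A_new/A_old)^z = 0.63^0.3249 = exp(0.3249 × -0.4620) = 0.8606
Fraction lost = 1 − 0.8606 = 0.1394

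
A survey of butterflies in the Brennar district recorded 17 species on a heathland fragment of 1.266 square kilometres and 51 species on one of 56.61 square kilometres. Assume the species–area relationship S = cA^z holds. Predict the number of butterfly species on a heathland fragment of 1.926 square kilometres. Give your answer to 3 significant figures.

z = ln(51/17) / ln(56.61/1.266) = 1.0986 / 3.8003 = 0.2891
c = 17 / 1.266^0.2891 = 17 / 1.071 = 15.88
S₃ = 15.88 × 1.926^0.2891 = 15.88 × 1.209 ≈ 19.19

19.2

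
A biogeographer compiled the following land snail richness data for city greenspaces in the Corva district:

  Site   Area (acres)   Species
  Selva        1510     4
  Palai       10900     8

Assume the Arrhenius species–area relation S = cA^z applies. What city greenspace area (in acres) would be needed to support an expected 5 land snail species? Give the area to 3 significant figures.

z = ln(8/4) / ln(10900/1510) = 0.6931 / 1.9767 = 0.3507
c = 4 / 1510^0.3507 = 4 / 13.02 = 0.3071
A = (5/0.3071)^(1/0.3507) ⇒ ln A = ln(16.28)/0.3507 = 7.9562
A = e^7.9562 ≈ 2853 acres

2850 acres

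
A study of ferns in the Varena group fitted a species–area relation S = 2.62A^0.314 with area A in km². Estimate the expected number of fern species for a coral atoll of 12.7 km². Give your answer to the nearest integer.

S = 2.62 × 12.7^0.314
ln S = ln 2.62 + 0.314 × ln 12.7 = 0.9632 + 0.314 × 2.5416 = 1.7612
S = e^1.7612 ≈ 5.82

6 species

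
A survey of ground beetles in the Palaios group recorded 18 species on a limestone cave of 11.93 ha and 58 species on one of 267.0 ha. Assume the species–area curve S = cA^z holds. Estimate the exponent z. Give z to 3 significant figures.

0.376

Taking logs: ln S = ln c + z ln A, so z = (ln S₂ − ln S₁)/(ln A₂ − ln A₁).
z = ln(58/18) / ln(267/11.93) = ln(3.222) / ln(22.38) = 1.1701 / 3.1082 = 0.3764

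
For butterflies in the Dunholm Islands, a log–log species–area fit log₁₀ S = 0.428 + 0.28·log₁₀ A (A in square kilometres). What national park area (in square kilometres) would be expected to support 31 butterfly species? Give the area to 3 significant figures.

31 = 2.679 × A^0.28  ⇒  A^0.28 = 31/2.679 = 11.57
ln A = ln(11.57) / 0.28 = 2.4485 / 0.28 = 8.7446
A = e^8.7446 ≈ 6277 square kilometres

6280 square kilometres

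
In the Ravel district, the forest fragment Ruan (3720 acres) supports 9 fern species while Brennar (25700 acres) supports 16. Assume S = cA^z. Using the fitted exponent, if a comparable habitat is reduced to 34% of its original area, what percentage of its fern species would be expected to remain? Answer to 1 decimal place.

z = ln(16/9) / ln(25700/3720) = 0.5754 / 1.9328 = 0.2977
S_new/S_old = (A_new/A_old)^z = 0.34^0.2977 = exp(0.2977 × -1.0788) = 0.7253

72.5%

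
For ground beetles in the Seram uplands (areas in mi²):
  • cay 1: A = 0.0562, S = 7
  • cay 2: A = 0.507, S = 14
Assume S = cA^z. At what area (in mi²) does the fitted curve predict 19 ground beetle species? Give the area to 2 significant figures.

z = ln(14/7) / ln(0.507/0.0562) = 0.6931 / 2.1996 = 0.3151
c = 7 / 0.0562^0.3151 = 7 / 0.4037 = 17.34
A = (19/17.34)^(1/0.3151) ⇒ ln A = ln(1.096)/0.3151 = 0.2898
A = e^0.2898 ≈ 1.336 mi²

1.3 mi²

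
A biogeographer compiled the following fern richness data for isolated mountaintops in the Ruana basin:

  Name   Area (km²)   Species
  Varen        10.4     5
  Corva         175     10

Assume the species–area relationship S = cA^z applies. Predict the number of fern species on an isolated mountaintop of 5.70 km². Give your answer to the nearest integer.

4

z = ln(10/5) / ln(175/10.4) = 0.6931 / 2.8230 = 0.2455
c = 5 / 10.4^0.2455 = 5 / 1.777 = 2.814
S₃ = 2.814 × 5.7^0.2455 = 2.814 × 1.533 ≈ 4.314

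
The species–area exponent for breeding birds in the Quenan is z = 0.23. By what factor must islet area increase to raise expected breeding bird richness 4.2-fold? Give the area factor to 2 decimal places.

(A₂/A₁)^0.23 = 4.2, so A₂/A₁ = 4.2^(1/0.23) = 4.2^4.348
ln(A₂/A₁) = ln 4.2 / 0.23 = 1.4351 / 0.23 = 6.2395
A₂/A₁ = e^6.2395 ≈ 512.6

512.60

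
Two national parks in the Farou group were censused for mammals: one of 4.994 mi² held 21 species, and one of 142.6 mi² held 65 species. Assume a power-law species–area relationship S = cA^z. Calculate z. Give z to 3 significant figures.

0.337

Taking logs: ln S = ln c + z ln A, so z = (ln S₂ − ln S₁)/(ln A₂ − ln A₁).
z = ln(65/21) / ln(142.6/4.994) = ln(3.095) / ln(28.55) = 1.1299 / 3.3518 = 0.3371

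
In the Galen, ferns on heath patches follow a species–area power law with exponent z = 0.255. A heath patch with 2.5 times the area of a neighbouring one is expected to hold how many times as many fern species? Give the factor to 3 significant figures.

1.26

S₂/S₁ = (A₂/A₁)^z = 2.5^0.255
ln(S₂/S₁) = 0.255 × ln 2.5 = 0.255 × 0.9163 = 0.2337
S₂/S₁ = e^0.2337 ≈ 1.263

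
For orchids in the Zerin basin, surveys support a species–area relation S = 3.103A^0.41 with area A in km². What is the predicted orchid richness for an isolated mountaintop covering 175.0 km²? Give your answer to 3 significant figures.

S = 3.103 × 175^0.41
ln S = ln 3.103 + 0.41 × ln 175 = 1.1324 + 0.41 × 5.1648 = 3.2499
S = e^3.2499 ≈ 25.79

25.8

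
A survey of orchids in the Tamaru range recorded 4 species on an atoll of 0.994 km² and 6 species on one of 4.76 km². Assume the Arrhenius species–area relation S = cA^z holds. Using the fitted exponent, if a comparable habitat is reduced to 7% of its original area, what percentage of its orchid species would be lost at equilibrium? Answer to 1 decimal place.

49.8%

z = ln(6/4) / ln(4.76/0.994) = 0.4055 / 1.5663 = 0.2589
S_new/S_old = (A_new/A_old)^z = 0.07^0.2589 = exp(0.2589 × -2.6593) = 0.5024
Fraction lost = 1 − 0.5024 = 0.4976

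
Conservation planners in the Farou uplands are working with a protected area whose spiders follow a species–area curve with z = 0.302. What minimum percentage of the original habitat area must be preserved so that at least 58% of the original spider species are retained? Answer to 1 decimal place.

Need (A_new/A_old)^0.302 = 0.58, so A_new/A_old = 0.58^(1/0.302) = 0.58^3.311
ln(A_new/A_old) = ln 0.58 / 0.302 = -0.5447 / 0.302 = -1.8037
A_new/A_old = e^-1.8037 ≈ 0.1647

16.5%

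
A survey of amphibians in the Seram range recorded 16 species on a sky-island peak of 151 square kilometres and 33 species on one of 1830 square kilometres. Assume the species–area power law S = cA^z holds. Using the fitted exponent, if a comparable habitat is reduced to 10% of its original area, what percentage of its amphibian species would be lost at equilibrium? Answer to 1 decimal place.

48.7%

z = ln(33/16) / ln(1830/151) = 0.7239 / 2.4948 = 0.2902
S_new/S_old = (A_new/A_old)^z = 0.1^0.2902 = exp(0.2902 × -2.3026) = 0.5127
Fraction lost = 1 − 0.5127 = 0.4873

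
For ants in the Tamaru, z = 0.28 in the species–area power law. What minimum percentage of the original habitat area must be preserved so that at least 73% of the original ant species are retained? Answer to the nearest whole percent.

Need (A_new/A_old)^0.28 = 0.73, so A_new/A_old = 0.73^(1/0.28) = 0.73^3.571
ln(A_new/A_old) = ln 0.73 / 0.28 = -0.3147 / 0.28 = -1.1240
A_new/A_old = e^-1.1240 ≈ 0.325

32%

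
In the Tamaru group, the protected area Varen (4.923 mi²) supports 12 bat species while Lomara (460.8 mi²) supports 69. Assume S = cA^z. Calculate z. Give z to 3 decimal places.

0.385

Taking logs: ln S = ln c + z ln A, so z = (ln S₂ − ln S₁)/(ln A₂ − ln A₁).
z = ln(69/12) / ln(460.8/4.923) = ln(5.75) / ln(93.6) = 1.7492 / 4.5390 = 0.3854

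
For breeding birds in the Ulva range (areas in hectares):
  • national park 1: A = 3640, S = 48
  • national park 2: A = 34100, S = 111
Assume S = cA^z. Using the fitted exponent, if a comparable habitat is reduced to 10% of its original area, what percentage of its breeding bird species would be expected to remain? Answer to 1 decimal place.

z = ln(111/48) / ln(34100/3640) = 0.8383 / 2.2373 = 0.3747
S_new/S_old = (A_new/A_old)^z = 0.1^0.3747 = exp(0.3747 × -2.3026) = 0.422

42.2%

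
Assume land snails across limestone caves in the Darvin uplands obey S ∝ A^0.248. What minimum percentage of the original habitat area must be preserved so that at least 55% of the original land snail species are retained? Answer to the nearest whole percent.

9%

Need (A_new/A_old)^0.248 = 0.55, so A_new/A_old = 0.55^(1/0.248) = 0.55^4.032
ln(A_new/A_old) = ln 0.55 / 0.248 = -0.5978 / 0.248 = -2.4106
A_new/A_old = e^-2.4106 ≈ 0.08976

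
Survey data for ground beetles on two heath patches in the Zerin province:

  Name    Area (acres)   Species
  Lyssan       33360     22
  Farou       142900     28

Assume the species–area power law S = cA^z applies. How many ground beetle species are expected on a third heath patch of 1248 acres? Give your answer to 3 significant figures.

z = ln(28/22) / ln(142900/33360) = 0.2412 / 1.4548 = 0.1658
c = 22 / 33360^0.1658 = 22 / 5.621 = 3.914
S₃ = 3.914 × 1248^0.1658 = 3.914 × 3.26 ≈ 12.76

12.8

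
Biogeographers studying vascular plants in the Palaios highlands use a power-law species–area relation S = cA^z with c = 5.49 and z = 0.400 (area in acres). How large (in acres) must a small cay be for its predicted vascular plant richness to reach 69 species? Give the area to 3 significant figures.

560 acres

69 = 5.49 × A^0.4  ⇒  A^0.4 = 69/5.49 = 12.57
ln A = ln(12.57) / 0.4 = 2.5312 / 0.4 = 6.3279
A = e^6.3279 ≈ 560 acres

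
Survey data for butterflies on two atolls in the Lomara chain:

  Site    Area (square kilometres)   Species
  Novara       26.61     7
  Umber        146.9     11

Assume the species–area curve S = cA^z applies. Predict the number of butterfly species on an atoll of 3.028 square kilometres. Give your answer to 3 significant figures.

3.94

z = ln(11/7) / ln(146.9/26.61) = 0.4520 / 1.7085 = 0.2646
c = 7 / 26.61^0.2646 = 7 / 2.382 = 2.938
S₃ = 2.938 × 3.028^0.2646 = 2.938 × 1.341 ≈ 3.939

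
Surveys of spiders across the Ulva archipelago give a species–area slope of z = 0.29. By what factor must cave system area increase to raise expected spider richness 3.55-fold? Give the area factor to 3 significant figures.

78.9

(A₂/A₁)^0.29 = 3.55, so A₂/A₁ = 3.55^(1/0.29) = 3.55^3.448
ln(A₂/A₁) = ln 3.55 / 0.29 = 1.2669 / 0.29 = 4.3688
A₂/A₁ = e^4.3688 ≈ 78.95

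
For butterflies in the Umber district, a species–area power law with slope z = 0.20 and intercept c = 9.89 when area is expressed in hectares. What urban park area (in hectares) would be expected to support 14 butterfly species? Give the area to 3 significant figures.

14 = 9.89 × A^0.2  ⇒  A^0.2 = 14/9.89 = 1.416
ln A = ln(1.416) / 0.2 = 0.3475 / 0.2 = 1.7377
A = e^1.7377 ≈ 5.684 hectares

5.68 hectares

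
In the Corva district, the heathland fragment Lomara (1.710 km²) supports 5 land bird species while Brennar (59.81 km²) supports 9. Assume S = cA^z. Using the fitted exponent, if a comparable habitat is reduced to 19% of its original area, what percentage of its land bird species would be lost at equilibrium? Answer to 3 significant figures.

z = ln(9/5) / ln(59.81/1.71) = 0.5878 / 3.5547 = 0.1654
S_new/S_old = (A_new/A_old)^z = 0.19^0.1654 = exp(0.1654 × -1.6607) = 0.7599
Fraction lost = 1 − 0.7599 = 0.2401

24.0%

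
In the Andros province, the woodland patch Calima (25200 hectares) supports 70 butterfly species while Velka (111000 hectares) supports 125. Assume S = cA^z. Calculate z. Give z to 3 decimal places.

0.391

Taking logs: ln S = ln c + z ln A, so z = (ln S₂ − ln S₁)/(ln A₂ − ln A₁).
z = ln(125/70) / ln(111000/25200) = ln(1.786) / ln(4.405) = 0.5798 / 1.4827 = 0.3911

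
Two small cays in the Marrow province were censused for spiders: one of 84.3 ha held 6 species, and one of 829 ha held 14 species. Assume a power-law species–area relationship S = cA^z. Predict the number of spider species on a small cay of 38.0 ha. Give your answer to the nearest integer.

4

z = ln(14/6) / ln(829/84.3) = 0.8473 / 2.2858 = 0.3707
c = 6 / 84.3^0.3707 = 6 / 5.174 = 1.16
S₃ = 1.16 × 38^0.3707 = 1.16 × 3.851 ≈ 4.466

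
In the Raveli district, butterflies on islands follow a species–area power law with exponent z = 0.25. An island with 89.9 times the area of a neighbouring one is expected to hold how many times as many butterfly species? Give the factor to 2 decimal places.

S₂/S₁ = (A₂/A₁)^z = 89.9^0.25
ln(S₂/S₁) = 0.25 × ln 89.9 = 0.25 × 4.4987 = 1.1247
S₂/S₁ = e^1.1247 ≈ 3.079

3.08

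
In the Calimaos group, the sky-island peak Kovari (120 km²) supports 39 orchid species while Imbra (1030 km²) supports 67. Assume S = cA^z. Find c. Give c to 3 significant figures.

z = ln(S₂/S₁) / ln(A₂/A₁) = ln(67/39) / ln(1030/120) = 0.5411 / 2.1498 = 0.2517
c = S₁ / A₁^z = 39 / 120^0.2517 = 39 / 3.337 = 11.69

11.7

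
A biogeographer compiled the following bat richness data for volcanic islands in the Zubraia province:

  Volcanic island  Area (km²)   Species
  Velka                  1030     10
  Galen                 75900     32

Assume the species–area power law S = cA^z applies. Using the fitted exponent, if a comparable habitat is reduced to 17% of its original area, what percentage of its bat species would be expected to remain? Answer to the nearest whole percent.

z = ln(32/10) / ln(75900/1030) = 1.1632 / 4.2999 = 0.2705
S_new/S_old = (A_new/A_old)^z = 0.17^0.2705 = exp(0.2705 × -1.7720) = 0.6192

62%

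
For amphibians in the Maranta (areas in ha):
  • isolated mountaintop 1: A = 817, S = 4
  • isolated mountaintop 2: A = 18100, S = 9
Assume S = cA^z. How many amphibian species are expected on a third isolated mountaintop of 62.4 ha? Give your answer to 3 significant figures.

z = ln(9/4) / ln(18100/817) = 0.8109 / 3.0980 = 0.2618
c = 4 / 817^0.2618 = 4 / 5.785 = 0.6915
S₃ = 0.6915 × 62.4^0.2618 = 0.6915 × 2.951 ≈ 2.04

2.04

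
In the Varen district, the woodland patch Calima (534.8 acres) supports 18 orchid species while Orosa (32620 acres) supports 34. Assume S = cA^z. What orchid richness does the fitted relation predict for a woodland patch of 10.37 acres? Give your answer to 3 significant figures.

9.78

z = ln(34/18) / ln(32620/534.8) = 0.6360 / 4.1108 = 0.1547
c = 18 / 534.8^0.1547 = 18 / 2.643 = 6.811
S₃ = 6.811 × 10.37^0.1547 = 6.811 × 1.436 ≈ 9.78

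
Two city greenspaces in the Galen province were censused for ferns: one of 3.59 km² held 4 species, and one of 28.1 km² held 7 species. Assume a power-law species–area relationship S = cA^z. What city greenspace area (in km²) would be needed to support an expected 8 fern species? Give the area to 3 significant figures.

z = ln(7/4) / ln(28.1/3.59) = 0.5596 / 2.0576 = 0.2720
c = 4 / 3.59^0.2720 = 4 / 1.416 = 2.825
A = (8/2.825)^(1/0.2720) ⇒ ln A = ln(2.831)/0.2720 = 3.8267
A = e^3.8267 ≈ 45.91 km²

45.9 km²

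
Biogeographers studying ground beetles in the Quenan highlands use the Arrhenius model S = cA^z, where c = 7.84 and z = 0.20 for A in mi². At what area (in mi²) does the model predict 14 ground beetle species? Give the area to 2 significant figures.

18 mi²

14 = 7.84 × A^0.2  ⇒  A^0.2 = 14/7.84 = 1.786
ln A = ln(1.786) / 0.2 = 0.5798 / 0.2 = 2.8991
A = e^2.8991 ≈ 18.16 mi²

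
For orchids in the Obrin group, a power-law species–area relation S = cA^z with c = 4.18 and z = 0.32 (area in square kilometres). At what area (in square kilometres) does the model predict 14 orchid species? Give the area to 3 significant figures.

14 = 4.18 × A^0.32  ⇒  A^0.32 = 14/4.18 = 3.349
ln A = ln(3.349) / 0.32 = 1.2087 / 0.32 = 3.7773
A = e^3.7773 ≈ 43.7 square kilometres

43.7 square kilometres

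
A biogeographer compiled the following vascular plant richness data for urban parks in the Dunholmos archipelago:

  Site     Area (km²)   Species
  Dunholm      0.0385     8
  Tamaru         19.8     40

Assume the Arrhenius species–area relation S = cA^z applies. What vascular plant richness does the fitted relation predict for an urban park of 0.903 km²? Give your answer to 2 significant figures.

z = ln(40/8) / ln(19.8/0.0385) = 1.6094 / 6.2428 = 0.2578
c = 8 / 0.0385^0.2578 = 8 / 0.4318 = 18.53
S₃ = 18.53 × 0.903^0.2578 = 18.53 × 0.974 ≈ 18.04

18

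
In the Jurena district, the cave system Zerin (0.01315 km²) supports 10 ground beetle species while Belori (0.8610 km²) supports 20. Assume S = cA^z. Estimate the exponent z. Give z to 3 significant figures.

0.166

Taking logs: ln S = ln c + z ln A, so z = (ln S₂ − ln S₁)/(ln A₂ − ln A₁).
z = ln(20/10) / ln(0.861/0.01315) = ln(2) / ln(65.48) = 0.6931 / 4.1817 = 0.1658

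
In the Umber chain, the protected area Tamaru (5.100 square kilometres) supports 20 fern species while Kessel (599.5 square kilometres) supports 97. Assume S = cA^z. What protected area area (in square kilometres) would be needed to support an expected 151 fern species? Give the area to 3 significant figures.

z = ln(97/20) / ln(599.5/5.1) = 1.5790 / 4.7669 = 0.3312
c = 20 / 5.1^0.3312 = 20 / 1.715 = 11.66
A = (151/11.66)^(1/0.3312) ⇒ ln A = ln(12.95)/0.3312 = 7.7322
A = e^7.7322 ≈ 2281 square kilometres

2280 square kilometres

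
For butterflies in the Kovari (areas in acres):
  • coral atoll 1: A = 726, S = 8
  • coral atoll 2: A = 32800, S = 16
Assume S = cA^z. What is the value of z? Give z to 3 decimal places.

Taking logs: ln S = ln c + z ln A, so z = (ln S₂ − ln S₁)/(ln A₂ − ln A₁).
z = ln(16/8) / ln(32800/726) = ln(2) / ln(45.18) = 0.6931 / 3.8106 = 0.1819

0.182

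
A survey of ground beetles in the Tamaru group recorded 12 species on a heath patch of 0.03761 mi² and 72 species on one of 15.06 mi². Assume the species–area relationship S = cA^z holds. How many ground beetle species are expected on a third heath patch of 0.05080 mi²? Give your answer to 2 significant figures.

13

z = ln(72/12) / ln(15.06/0.03761) = 1.7918 / 5.9925 = 0.2990
c = 12 / 0.03761^0.2990 = 12 / 0.375 = 32
S₃ = 32 × 0.0508^0.2990 = 32 × 0.4103 ≈ 13.13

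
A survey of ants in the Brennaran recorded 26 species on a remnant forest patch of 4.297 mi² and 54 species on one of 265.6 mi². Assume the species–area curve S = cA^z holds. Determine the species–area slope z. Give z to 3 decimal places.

Taking logs: ln S = ln c + z ln A, so z = (ln S₂ − ln S₁)/(ln A₂ − ln A₁).
z = ln(54/26) / ln(265.6/4.297) = ln(2.077) / ln(61.81) = 0.7309 / 4.1241 = 0.1772

0.177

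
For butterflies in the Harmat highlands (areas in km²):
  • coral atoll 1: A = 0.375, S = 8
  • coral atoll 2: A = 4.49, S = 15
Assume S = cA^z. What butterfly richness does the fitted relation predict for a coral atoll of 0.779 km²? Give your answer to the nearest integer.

z = ln(15/8) / ln(4.49/0.375) = 0.6286 / 2.4827 = 0.2532
c = 8 / 0.375^0.2532 = 8 / 0.7801 = 10.26
S₃ = 10.26 × 0.779^0.2532 = 10.26 × 0.9387 ≈ 9.627

10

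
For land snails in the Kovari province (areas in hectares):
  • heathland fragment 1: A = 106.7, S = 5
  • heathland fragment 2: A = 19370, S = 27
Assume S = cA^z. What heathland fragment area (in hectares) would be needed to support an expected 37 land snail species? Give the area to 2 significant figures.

z = ln(27/5) / ln(19370/106.7) = 1.6864 / 5.2015 = 0.3242
c = 5 / 106.7^0.3242 = 5 / 4.545 = 1.1
A = (37/1.1)^(1/0.3242) ⇒ ln A = ln(33.64)/0.3242 = 10.8433
A = e^10.8433 ≈ 51190 hectares

51000 hectares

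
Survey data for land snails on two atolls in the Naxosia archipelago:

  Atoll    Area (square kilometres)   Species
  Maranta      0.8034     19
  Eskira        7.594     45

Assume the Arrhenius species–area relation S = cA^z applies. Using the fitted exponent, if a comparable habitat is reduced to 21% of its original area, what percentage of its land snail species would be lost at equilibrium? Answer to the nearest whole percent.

45%

z = ln(45/19) / ln(7.594/0.8034) = 0.8622 / 2.2463 = 0.3838
S_new/S_old = (A_new/A_old)^z = 0.21^0.3838 = exp(0.3838 × -1.5606) = 0.5493
Fraction lost = 1 − 0.5493 = 0.4507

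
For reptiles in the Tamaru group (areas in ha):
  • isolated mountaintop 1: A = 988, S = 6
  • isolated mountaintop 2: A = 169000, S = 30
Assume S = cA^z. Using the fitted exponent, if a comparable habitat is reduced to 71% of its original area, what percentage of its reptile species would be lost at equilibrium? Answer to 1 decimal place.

10.2%

z = ln(30/6) / ln(169000/988) = 1.6094 / 5.1420 = 0.3130
S_new/S_old = (A_new/A_old)^z = 0.71^0.3130 = exp(0.3130 × -0.3425) = 0.8983
Fraction lost = 1 − 0.8983 = 0.1017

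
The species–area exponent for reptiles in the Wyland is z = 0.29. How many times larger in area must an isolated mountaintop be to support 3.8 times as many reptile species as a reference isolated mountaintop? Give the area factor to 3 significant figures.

99.8

(A₂/A₁)^0.29 = 3.8, so A₂/A₁ = 3.8^(1/0.29) = 3.8^3.448
ln(A₂/A₁) = ln 3.8 / 0.29 = 1.3350 / 0.29 = 4.6035
A₂/A₁ = e^4.6035 ≈ 99.83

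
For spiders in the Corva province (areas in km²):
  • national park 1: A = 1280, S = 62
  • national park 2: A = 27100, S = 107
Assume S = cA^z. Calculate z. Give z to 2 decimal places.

0.18

Taking logs: ln S = ln c + z ln A, so z = (ln S₂ − ln S₁)/(ln A₂ − ln A₁).
z = ln(107/62) / ln(27100/1280) = ln(1.726) / ln(21.17) = 0.5457 / 3.0527 = 0.1788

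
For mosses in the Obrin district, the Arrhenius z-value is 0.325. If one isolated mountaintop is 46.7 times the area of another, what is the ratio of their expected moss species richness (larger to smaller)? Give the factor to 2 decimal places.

3.49

S₂/S₁ = (A₂/A₁)^z = 46.7^0.325
ln(S₂/S₁) = 0.325 × ln 46.7 = 0.325 × 3.8437 = 1.2492
S₂/S₁ = e^1.2492 ≈ 3.488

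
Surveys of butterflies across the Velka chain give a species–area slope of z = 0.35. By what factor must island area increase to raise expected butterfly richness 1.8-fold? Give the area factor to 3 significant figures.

(A₂/A₁)^0.35 = 1.8, so A₂/A₁ = 1.8^(1/0.35) = 1.8^2.857
ln(A₂/A₁) = ln 1.8 / 0.35 = 0.5878 / 0.35 = 1.6794
A₂/A₁ = e^1.6794 ≈ 5.362

5.36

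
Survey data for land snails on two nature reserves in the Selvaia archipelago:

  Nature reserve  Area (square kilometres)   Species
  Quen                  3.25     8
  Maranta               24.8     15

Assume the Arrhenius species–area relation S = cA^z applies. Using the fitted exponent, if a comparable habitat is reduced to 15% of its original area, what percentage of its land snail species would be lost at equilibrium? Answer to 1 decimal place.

44.4%

z = ln(15/8) / ln(24.8/3.25) = 0.6286 / 2.0322 = 0.3093
S_new/S_old = (A_new/A_old)^z = 0.15^0.3093 = exp(0.3093 × -1.8971) = 0.5561
Fraction lost = 1 − 0.5561 = 0.4439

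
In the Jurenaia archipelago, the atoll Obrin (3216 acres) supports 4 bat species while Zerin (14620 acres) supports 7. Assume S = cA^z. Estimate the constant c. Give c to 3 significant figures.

0.202

z = ln(S₂/S₁) / ln(A₂/A₁) = ln(7/4) / ln(14620/3216) = 0.5596 / 1.5143 = 0.3696
c = S₁ / A₁^z = 4 / 3216^0.3696 = 4 / 19.78 = 0.2022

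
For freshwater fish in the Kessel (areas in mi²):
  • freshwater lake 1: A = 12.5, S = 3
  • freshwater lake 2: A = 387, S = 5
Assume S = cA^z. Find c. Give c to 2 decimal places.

2.06

z = ln(S₂/S₁) / ln(A₂/A₁) = ln(5/3) / ln(387/12.5) = 0.5108 / 3.4327 = 0.1488
c = S₁ / A₁^z = 3 / 12.5^0.1488 = 3 / 1.456 = 2.06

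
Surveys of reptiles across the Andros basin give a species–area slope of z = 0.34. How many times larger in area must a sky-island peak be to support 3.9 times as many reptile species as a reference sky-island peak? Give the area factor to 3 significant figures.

(A₂/A₁)^0.34 = 3.9, so A₂/A₁ = 3.9^(1/0.34) = 3.9^2.941
ln(A₂/A₁) = ln 3.9 / 0.34 = 1.3610 / 0.34 = 4.0029
A₂/A₁ = e^4.0029 ≈ 54.76

54.8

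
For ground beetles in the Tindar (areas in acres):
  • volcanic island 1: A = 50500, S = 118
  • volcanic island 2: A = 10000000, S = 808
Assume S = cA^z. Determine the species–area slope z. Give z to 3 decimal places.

0.364

Taking logs: ln S = ln c + z ln A, so z = (ln S₂ − ln S₁)/(ln A₂ − ln A₁).
z = ln(808/118) / ln(10000000/50500) = ln(6.847) / ln(198) = 1.9239 / 5.2884 = 0.3638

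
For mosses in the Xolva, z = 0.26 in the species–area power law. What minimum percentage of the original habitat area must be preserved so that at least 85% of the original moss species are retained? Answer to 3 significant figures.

53.5%

Need (A_new/A_old)^0.26 = 0.85, so A_new/A_old = 0.85^(1/0.26) = 0.85^3.846
ln(A_new/A_old) = ln 0.85 / 0.26 = -0.1625 / 0.26 = -0.6251
A_new/A_old = e^-0.6251 ≈ 0.5352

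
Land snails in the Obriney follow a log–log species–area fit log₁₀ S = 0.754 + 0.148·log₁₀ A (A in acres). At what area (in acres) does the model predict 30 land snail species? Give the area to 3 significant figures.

30 = 5.675 × A^0.148  ⇒  A^0.148 = 30/5.675 = 5.286
ln A = ln(5.286) / 0.148 = 1.6650 / 0.148 = 11.2503
A = e^11.2503 ≈ 76905 acres

76900 acres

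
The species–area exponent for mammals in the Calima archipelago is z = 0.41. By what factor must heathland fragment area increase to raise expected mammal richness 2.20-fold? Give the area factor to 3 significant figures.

(A₂/A₁)^0.41 = 2.2, so A₂/A₁ = 2.2^(1/0.41) = 2.2^2.439
ln(A₂/A₁) = ln 2.2 / 0.41 = 0.7885 / 0.41 = 1.9231
A₂/A₁ = e^1.9231 ≈ 6.842

6.84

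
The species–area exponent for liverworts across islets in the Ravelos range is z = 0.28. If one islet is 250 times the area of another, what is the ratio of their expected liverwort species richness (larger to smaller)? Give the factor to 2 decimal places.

4.69

S₂/S₁ = (A₂/A₁)^z = 250^0.28
ln(S₂/S₁) = 0.28 × ln 250 = 0.28 × 5.5215 = 1.5460
S₂/S₁ = e^1.5460 ≈ 4.693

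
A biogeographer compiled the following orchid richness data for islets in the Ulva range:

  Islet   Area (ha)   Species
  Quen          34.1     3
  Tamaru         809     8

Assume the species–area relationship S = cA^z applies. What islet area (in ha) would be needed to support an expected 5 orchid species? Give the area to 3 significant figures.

177 ha

z = ln(8/3) / ln(809/34.1) = 0.9808 / 3.1665 = 0.3098
c = 3 / 34.1^0.3098 = 3 / 2.984 = 1.005
A = (5/1.005)^(1/0.3098) ⇒ ln A = ln(4.973)/0.3098 = 5.1784
A = e^5.1784 ≈ 177.4 ha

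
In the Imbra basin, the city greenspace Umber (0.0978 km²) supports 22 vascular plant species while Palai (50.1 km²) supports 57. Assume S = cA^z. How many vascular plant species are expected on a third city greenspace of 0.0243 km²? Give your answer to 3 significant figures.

z = ln(57/22) / ln(50.1/0.0978) = 0.9520 / 6.2389 = 0.1526
c = 22 / 0.0978^0.1526 = 22 / 0.7013 = 31.37
S₃ = 31.37 × 0.0243^0.1526 = 31.37 × 0.5671 ≈ 17.79

17.8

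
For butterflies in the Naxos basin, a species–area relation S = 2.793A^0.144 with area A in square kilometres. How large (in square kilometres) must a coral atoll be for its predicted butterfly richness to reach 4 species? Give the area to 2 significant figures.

12 square kilometres

4 = 2.793 × A^0.144  ⇒  A^0.144 = 4/2.793 = 1.432
ln A = ln(1.432) / 0.144 = 0.3592 / 0.144 = 2.4943
A = e^2.4943 ≈ 12.11 square kilometres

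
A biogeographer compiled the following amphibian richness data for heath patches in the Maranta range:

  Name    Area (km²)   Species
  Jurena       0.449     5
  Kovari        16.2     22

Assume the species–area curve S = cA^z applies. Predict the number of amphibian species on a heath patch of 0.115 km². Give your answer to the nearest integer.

3

z = ln(22/5) / ln(16.2/0.449) = 1.4816 / 3.5857 = 0.4132
c = 5 / 0.449^0.4132 = 5 / 0.7183 = 6.961
S₃ = 6.961 × 0.115^0.4132 = 6.961 × 0.4092 ≈ 2.848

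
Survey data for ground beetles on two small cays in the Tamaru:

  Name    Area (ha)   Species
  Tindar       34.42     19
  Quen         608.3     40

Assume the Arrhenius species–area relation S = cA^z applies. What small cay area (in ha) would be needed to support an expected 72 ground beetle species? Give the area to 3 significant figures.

z = ln(40/19) / ln(608.3/34.42) = 0.7444 / 2.8720 = 0.2592
c = 19 / 34.42^0.2592 = 19 / 2.502 = 7.593
A = (72/7.593)^(1/0.2592) ⇒ ln A = ln(9.483)/0.2592 = 8.6783
A = e^8.6783 ≈ 5874 ha

5870 ha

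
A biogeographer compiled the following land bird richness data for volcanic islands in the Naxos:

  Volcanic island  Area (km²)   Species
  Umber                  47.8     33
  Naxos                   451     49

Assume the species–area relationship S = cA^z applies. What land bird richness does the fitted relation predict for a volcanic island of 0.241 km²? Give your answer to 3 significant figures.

z = ln(49/33) / ln(451/47.8) = 0.3953 / 2.2444 = 0.1761
c = 33 / 47.8^0.1761 = 33 / 1.976 = 16.7
S₃ = 16.7 × 0.241^0.1761 = 16.7 × 0.7783 ≈ 13

13.0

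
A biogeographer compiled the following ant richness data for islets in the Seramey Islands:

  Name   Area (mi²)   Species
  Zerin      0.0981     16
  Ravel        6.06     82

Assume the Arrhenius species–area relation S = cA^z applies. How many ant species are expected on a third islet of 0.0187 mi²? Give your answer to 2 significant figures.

8.3

z = ln(82/16) / ln(6.06/0.0981) = 1.6341 / 4.1235 = 0.3963
c = 16 / 0.0981^0.3963 = 16 / 0.3985 = 40.15
S₃ = 40.15 × 0.0187^0.3963 = 40.15 × 0.2066 ≈ 8.296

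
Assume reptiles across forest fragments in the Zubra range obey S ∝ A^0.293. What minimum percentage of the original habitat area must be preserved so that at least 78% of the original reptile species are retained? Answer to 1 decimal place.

42.8%

Need (A_new/A_old)^0.293 = 0.78, so A_new/A_old = 0.78^(1/0.293) = 0.78^3.413
ln(A_new/A_old) = ln 0.78 / 0.293 = -0.2485 / 0.293 = -0.8480
A_new/A_old = e^-0.8480 ≈ 0.4283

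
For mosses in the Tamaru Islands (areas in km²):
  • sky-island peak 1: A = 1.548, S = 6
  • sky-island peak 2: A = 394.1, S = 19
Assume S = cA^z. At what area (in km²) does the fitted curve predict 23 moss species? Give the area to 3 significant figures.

987 km²

z = ln(19/6) / ln(394.1/1.548) = 1.1527 / 5.5396 = 0.2081
c = 6 / 1.548^0.2081 = 6 / 1.095 = 5.479
A = (23/5.479)^(1/0.2081) ⇒ ln A = ln(4.198)/0.2081 = 6.8948
A = e^6.8948 ≈ 987.1 km²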